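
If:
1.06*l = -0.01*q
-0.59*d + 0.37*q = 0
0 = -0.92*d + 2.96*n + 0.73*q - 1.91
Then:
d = 0.627118644067797*q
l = -0.00943396226415094*q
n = 0.64527027027027 - 0.0517063673843335*q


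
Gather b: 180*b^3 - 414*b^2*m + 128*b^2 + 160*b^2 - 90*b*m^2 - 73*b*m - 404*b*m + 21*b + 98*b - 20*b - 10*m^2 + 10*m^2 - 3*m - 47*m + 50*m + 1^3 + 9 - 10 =180*b^3 + b^2*(288 - 414*m) + b*(-90*m^2 - 477*m + 99)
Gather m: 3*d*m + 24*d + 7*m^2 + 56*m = 24*d + 7*m^2 + m*(3*d + 56)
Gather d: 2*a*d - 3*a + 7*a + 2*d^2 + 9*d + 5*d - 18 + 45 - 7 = 4*a + 2*d^2 + d*(2*a + 14) + 20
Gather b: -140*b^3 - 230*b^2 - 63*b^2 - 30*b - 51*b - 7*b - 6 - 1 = -140*b^3 - 293*b^2 - 88*b - 7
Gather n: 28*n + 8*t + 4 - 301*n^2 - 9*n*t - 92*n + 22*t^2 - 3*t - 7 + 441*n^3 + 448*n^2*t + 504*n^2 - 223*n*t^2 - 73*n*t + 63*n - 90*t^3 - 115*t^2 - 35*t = 441*n^3 + n^2*(448*t + 203) + n*(-223*t^2 - 82*t - 1) - 90*t^3 - 93*t^2 - 30*t - 3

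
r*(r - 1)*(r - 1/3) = r^3 - 4*r^2/3 + r/3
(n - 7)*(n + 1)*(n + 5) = n^3 - n^2 - 37*n - 35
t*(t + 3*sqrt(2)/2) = t^2 + 3*sqrt(2)*t/2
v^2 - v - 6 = (v - 3)*(v + 2)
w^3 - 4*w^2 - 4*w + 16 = (w - 4)*(w - 2)*(w + 2)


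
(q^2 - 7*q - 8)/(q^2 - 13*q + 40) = (q + 1)/(q - 5)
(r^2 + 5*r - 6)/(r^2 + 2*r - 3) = (r + 6)/(r + 3)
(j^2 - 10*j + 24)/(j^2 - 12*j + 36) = (j - 4)/(j - 6)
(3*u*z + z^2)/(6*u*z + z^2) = (3*u + z)/(6*u + z)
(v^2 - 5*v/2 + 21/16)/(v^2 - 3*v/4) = (v - 7/4)/v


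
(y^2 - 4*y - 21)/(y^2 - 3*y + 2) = (y^2 - 4*y - 21)/(y^2 - 3*y + 2)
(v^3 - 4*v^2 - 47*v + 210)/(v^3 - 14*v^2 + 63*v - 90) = (v + 7)/(v - 3)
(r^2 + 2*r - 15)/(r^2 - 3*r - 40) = (r - 3)/(r - 8)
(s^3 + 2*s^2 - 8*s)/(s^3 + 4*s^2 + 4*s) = (s^2 + 2*s - 8)/(s^2 + 4*s + 4)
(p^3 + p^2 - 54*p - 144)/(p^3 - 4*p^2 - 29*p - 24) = (p + 6)/(p + 1)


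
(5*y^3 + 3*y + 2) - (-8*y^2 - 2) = 5*y^3 + 8*y^2 + 3*y + 4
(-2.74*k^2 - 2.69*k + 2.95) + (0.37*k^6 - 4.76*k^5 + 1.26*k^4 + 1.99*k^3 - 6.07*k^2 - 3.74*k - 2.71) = 0.37*k^6 - 4.76*k^5 + 1.26*k^4 + 1.99*k^3 - 8.81*k^2 - 6.43*k + 0.24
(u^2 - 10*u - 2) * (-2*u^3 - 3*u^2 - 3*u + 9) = -2*u^5 + 17*u^4 + 31*u^3 + 45*u^2 - 84*u - 18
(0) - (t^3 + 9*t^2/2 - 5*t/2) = -t^3 - 9*t^2/2 + 5*t/2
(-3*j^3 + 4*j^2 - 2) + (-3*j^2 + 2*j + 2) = -3*j^3 + j^2 + 2*j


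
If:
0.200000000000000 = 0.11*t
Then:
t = 1.82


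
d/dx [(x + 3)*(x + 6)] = 2*x + 9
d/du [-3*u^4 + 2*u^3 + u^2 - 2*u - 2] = -12*u^3 + 6*u^2 + 2*u - 2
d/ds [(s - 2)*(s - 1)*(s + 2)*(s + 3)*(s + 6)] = 5*s^4 + 32*s^3 + 15*s^2 - 100*s - 36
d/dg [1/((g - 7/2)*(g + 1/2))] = 16*(3 - 2*g)/(16*g^4 - 96*g^3 + 88*g^2 + 168*g + 49)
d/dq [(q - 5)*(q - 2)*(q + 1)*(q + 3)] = 4*q^3 - 9*q^2 - 30*q + 19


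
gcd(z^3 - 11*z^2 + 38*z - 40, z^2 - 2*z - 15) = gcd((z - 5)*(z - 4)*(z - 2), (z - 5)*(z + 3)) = z - 5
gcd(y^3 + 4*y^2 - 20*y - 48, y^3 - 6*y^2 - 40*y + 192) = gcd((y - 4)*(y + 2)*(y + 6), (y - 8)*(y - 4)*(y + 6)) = y^2 + 2*y - 24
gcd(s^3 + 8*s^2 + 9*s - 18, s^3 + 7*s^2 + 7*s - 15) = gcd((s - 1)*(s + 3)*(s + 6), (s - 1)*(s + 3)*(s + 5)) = s^2 + 2*s - 3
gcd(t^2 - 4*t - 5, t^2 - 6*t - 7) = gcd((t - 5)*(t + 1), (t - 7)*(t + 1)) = t + 1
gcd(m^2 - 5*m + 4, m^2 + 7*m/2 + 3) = 1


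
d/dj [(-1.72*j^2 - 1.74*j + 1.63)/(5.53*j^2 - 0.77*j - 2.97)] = (10.9466*j^2 - 7.811*j + 6.4229)/(30.5809*j^4 - 8.5162*j^3 - 32.2553*j^2 + 4.5738*j + 8.8209)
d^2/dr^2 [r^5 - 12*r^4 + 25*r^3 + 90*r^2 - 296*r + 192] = 20*r^3 - 144*r^2 + 150*r + 180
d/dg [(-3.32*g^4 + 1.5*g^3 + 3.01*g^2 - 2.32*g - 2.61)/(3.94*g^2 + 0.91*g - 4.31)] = (-26.1616*g^5 - 3.1536*g^4 + 59.9668*g^3 - 7.5151*g^2 - 5.3794*g + 12.3743)/(15.5236*g^4 + 7.1708*g^3 - 33.1347*g^2 - 7.8442*g + 18.5761)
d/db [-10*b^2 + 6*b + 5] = 6 - 20*b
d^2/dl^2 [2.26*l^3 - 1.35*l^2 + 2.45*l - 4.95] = 13.56*l - 2.7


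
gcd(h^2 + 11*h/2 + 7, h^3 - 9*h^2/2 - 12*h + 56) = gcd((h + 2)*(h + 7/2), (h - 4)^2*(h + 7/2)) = h + 7/2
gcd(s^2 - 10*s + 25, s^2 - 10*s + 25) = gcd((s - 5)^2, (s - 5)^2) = s^2 - 10*s + 25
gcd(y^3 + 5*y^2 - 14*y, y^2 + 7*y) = y^2 + 7*y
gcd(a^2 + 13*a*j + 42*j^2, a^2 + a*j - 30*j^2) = a + 6*j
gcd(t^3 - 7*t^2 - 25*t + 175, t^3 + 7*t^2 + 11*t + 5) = t + 5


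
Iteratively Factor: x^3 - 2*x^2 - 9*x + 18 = (x - 3)*(x^2 + x - 6) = (x - 3)*(x + 3)*(x - 2)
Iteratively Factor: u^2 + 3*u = (u + 3)*(u)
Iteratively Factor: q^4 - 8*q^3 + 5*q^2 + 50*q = (q + 2)*(q^3 - 10*q^2 + 25*q) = (q - 5)*(q + 2)*(q^2 - 5*q) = (q - 5)^2*(q + 2)*(q)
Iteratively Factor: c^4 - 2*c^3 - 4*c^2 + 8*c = (c - 2)*(c^3 - 4*c) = (c - 2)*(c + 2)*(c^2 - 2*c) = c*(c - 2)*(c + 2)*(c - 2)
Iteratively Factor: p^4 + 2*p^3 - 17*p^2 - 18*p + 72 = (p + 3)*(p^3 - p^2 - 14*p + 24) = (p - 3)*(p + 3)*(p^2 + 2*p - 8) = (p - 3)*(p - 2)*(p + 3)*(p + 4)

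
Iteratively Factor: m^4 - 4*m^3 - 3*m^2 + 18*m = (m + 2)*(m^3 - 6*m^2 + 9*m) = (m - 3)*(m + 2)*(m^2 - 3*m) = m*(m - 3)*(m + 2)*(m - 3)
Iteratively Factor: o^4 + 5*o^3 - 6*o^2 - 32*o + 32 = (o - 1)*(o^3 + 6*o^2 - 32) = (o - 2)*(o - 1)*(o^2 + 8*o + 16) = (o - 2)*(o - 1)*(o + 4)*(o + 4)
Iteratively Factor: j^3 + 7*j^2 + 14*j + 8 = (j + 4)*(j^2 + 3*j + 2) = (j + 2)*(j + 4)*(j + 1)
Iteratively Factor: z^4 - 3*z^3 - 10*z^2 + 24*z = (z)*(z^3 - 3*z^2 - 10*z + 24) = z*(z - 4)*(z^2 + z - 6) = z*(z - 4)*(z - 2)*(z + 3)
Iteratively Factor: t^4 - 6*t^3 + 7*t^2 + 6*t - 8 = (t - 1)*(t^3 - 5*t^2 + 2*t + 8) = (t - 1)*(t + 1)*(t^2 - 6*t + 8) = (t - 4)*(t - 1)*(t + 1)*(t - 2)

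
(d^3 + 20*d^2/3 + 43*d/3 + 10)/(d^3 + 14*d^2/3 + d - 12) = (3*d^2 + 11*d + 10)/(3*d^2 + 5*d - 12)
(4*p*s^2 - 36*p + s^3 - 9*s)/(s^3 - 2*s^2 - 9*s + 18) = (4*p + s)/(s - 2)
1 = 1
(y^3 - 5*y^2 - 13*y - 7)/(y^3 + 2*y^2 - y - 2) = (y^2 - 6*y - 7)/(y^2 + y - 2)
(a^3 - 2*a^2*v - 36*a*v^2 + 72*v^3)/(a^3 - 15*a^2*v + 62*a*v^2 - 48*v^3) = (a^2 + 4*a*v - 12*v^2)/(a^2 - 9*a*v + 8*v^2)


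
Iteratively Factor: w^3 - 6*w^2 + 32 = (w - 4)*(w^2 - 2*w - 8) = (w - 4)*(w + 2)*(w - 4)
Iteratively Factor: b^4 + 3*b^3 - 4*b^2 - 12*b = (b + 2)*(b^3 + b^2 - 6*b) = (b + 2)*(b + 3)*(b^2 - 2*b) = (b - 2)*(b + 2)*(b + 3)*(b)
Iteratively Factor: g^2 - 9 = (g + 3)*(g - 3)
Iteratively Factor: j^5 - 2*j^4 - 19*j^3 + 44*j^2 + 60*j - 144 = (j - 3)*(j^4 + j^3 - 16*j^2 - 4*j + 48) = (j - 3)*(j + 2)*(j^3 - j^2 - 14*j + 24) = (j - 3)^2*(j + 2)*(j^2 + 2*j - 8) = (j - 3)^2*(j - 2)*(j + 2)*(j + 4)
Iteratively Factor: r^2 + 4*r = (r)*(r + 4)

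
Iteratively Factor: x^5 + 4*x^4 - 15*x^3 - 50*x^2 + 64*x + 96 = (x + 4)*(x^4 - 15*x^2 + 10*x + 24) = (x + 1)*(x + 4)*(x^3 - x^2 - 14*x + 24) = (x - 3)*(x + 1)*(x + 4)*(x^2 + 2*x - 8) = (x - 3)*(x + 1)*(x + 4)^2*(x - 2)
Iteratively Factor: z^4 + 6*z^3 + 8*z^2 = (z + 4)*(z^3 + 2*z^2) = (z + 2)*(z + 4)*(z^2) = z*(z + 2)*(z + 4)*(z)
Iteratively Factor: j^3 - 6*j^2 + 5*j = (j - 1)*(j^2 - 5*j) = j*(j - 1)*(j - 5)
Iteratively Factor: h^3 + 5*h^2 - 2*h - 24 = (h - 2)*(h^2 + 7*h + 12) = (h - 2)*(h + 3)*(h + 4)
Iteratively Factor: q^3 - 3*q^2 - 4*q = (q - 4)*(q^2 + q) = q*(q - 4)*(q + 1)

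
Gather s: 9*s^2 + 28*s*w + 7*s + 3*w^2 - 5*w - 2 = 9*s^2 + s*(28*w + 7) + 3*w^2 - 5*w - 2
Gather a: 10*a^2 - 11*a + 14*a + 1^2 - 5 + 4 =10*a^2 + 3*a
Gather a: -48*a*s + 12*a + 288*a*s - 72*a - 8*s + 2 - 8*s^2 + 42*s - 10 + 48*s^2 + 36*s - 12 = a*(240*s - 60) + 40*s^2 + 70*s - 20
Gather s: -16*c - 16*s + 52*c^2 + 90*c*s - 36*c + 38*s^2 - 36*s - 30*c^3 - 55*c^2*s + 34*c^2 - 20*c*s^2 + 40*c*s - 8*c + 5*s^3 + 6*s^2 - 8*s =-30*c^3 + 86*c^2 - 60*c + 5*s^3 + s^2*(44 - 20*c) + s*(-55*c^2 + 130*c - 60)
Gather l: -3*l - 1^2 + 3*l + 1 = 0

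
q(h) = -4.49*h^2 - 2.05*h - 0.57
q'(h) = -8.98*h - 2.05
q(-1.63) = -9.16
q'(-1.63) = 12.59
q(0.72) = -4.37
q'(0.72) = -8.52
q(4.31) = -92.81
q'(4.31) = -40.75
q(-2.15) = -16.92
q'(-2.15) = 17.26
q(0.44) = -2.34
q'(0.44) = -6.00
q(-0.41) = -0.48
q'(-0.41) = 1.63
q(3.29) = -55.91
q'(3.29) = -31.59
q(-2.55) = -24.54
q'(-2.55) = 20.85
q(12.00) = -671.73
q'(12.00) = -109.81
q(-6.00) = -149.91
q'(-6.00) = 51.83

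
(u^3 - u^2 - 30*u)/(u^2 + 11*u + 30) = u*(u - 6)/(u + 6)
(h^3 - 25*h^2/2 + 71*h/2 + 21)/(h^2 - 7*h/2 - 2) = (h^2 - 13*h + 42)/(h - 4)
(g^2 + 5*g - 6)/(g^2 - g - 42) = (g - 1)/(g - 7)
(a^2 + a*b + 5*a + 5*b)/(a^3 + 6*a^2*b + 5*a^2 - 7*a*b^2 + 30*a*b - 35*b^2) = (a + b)/(a^2 + 6*a*b - 7*b^2)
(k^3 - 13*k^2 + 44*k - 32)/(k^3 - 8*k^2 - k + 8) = (k - 4)/(k + 1)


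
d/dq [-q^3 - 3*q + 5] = -3*q^2 - 3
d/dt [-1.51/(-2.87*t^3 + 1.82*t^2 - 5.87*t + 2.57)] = (-13.0011*t^2 + 5.4964*t - 8.8637)/(2.87*t^3 - 1.82*t^2 + 5.87*t - 2.57)^2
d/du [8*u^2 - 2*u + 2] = 16*u - 2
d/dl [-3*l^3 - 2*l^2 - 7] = l*(-9*l - 4)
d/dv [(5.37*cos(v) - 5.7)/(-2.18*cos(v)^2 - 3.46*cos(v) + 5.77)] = (-11.7066*cos(v)^2 + 24.852*cos(v) - 11.2629)*sin(v)/(4.7524*cos(v)^4 + 15.0856*cos(v)^3 - 13.1856*cos(v)^2 - 39.9284*cos(v) + 33.2929)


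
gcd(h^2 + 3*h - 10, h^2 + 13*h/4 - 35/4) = h + 5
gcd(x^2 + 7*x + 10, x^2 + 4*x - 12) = 1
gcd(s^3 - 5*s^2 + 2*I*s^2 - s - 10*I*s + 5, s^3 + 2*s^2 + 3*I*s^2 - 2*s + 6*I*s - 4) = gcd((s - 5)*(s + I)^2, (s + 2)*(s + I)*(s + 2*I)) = s + I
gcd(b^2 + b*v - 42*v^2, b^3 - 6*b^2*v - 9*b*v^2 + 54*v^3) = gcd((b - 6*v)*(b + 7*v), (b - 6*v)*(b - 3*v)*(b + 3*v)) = -b + 6*v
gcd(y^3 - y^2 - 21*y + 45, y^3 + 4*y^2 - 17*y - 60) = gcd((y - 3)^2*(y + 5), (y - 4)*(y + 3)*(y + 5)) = y + 5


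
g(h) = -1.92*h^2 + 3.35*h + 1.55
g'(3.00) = -8.17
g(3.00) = -5.68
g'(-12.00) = 49.43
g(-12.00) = -315.13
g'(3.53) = -10.21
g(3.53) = -10.55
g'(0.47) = 1.55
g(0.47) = 2.70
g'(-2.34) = 12.34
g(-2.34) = -16.80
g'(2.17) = -4.98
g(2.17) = -0.22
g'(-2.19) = 11.76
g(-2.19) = -15.00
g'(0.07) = 3.08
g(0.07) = 1.78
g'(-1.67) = 9.76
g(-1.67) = -9.40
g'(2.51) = -6.29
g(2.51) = -2.14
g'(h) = 3.35 - 3.84*h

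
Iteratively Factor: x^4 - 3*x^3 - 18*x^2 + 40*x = (x)*(x^3 - 3*x^2 - 18*x + 40) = x*(x + 4)*(x^2 - 7*x + 10) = x*(x - 2)*(x + 4)*(x - 5)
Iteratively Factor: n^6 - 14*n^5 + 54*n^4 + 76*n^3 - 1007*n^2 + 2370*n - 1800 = (n - 3)*(n^5 - 11*n^4 + 21*n^3 + 139*n^2 - 590*n + 600) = (n - 3)*(n - 2)*(n^4 - 9*n^3 + 3*n^2 + 145*n - 300) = (n - 5)*(n - 3)*(n - 2)*(n^3 - 4*n^2 - 17*n + 60) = (n - 5)*(n - 3)^2*(n - 2)*(n^2 - n - 20) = (n - 5)*(n - 3)^2*(n - 2)*(n + 4)*(n - 5)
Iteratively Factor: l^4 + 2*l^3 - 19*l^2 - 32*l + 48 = (l - 1)*(l^3 + 3*l^2 - 16*l - 48) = (l - 1)*(l + 3)*(l^2 - 16) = (l - 4)*(l - 1)*(l + 3)*(l + 4)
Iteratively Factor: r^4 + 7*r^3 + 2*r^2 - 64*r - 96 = (r + 4)*(r^3 + 3*r^2 - 10*r - 24) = (r + 4)^2*(r^2 - r - 6) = (r + 2)*(r + 4)^2*(r - 3)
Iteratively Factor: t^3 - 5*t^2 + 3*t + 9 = (t - 3)*(t^2 - 2*t - 3) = (t - 3)^2*(t + 1)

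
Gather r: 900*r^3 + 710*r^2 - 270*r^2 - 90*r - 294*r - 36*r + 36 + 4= 900*r^3 + 440*r^2 - 420*r + 40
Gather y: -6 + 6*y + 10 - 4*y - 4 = 2*y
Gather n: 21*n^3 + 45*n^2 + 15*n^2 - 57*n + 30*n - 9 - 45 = 21*n^3 + 60*n^2 - 27*n - 54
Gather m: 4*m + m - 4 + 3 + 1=5*m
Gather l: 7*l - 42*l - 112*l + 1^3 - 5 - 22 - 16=-147*l - 42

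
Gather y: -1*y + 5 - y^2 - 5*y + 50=-y^2 - 6*y + 55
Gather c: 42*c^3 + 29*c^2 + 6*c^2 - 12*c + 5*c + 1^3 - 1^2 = 42*c^3 + 35*c^2 - 7*c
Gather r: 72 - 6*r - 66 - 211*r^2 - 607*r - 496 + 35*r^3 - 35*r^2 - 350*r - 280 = 35*r^3 - 246*r^2 - 963*r - 770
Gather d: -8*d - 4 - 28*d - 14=-36*d - 18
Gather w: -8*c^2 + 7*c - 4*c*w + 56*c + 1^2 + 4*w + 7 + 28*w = -8*c^2 + 63*c + w*(32 - 4*c) + 8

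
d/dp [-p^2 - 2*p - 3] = -2*p - 2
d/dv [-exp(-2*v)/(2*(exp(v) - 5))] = (3*exp(v) - 10)*exp(-2*v)/(2*(exp(v) - 5)^2)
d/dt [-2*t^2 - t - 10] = -4*t - 1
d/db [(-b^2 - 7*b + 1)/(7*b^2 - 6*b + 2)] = (55*b^2 - 18*b - 8)/(49*b^4 - 84*b^3 + 64*b^2 - 24*b + 4)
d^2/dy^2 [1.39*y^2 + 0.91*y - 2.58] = 2.78000000000000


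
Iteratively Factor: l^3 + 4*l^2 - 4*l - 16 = (l - 2)*(l^2 + 6*l + 8) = (l - 2)*(l + 4)*(l + 2)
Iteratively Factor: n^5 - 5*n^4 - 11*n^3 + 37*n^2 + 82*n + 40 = (n - 5)*(n^4 - 11*n^2 - 18*n - 8) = (n - 5)*(n - 4)*(n^3 + 4*n^2 + 5*n + 2) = (n - 5)*(n - 4)*(n + 1)*(n^2 + 3*n + 2) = (n - 5)*(n - 4)*(n + 1)^2*(n + 2)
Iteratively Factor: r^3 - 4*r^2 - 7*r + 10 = (r + 2)*(r^2 - 6*r + 5) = (r - 5)*(r + 2)*(r - 1)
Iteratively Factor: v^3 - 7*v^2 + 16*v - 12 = (v - 3)*(v^2 - 4*v + 4) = (v - 3)*(v - 2)*(v - 2)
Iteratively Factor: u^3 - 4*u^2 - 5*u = (u + 1)*(u^2 - 5*u) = (u - 5)*(u + 1)*(u)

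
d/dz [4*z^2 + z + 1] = 8*z + 1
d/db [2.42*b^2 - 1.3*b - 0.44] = 4.84*b - 1.3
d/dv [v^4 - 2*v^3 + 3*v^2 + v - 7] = 4*v^3 - 6*v^2 + 6*v + 1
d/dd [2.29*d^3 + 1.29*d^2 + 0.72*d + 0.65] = 6.87*d^2 + 2.58*d + 0.72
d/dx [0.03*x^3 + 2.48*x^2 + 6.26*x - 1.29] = 0.09*x^2 + 4.96*x + 6.26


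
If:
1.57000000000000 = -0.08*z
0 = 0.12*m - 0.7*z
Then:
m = -114.48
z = -19.62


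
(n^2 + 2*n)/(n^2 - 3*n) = (n + 2)/(n - 3)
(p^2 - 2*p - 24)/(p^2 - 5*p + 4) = (p^2 - 2*p - 24)/(p^2 - 5*p + 4)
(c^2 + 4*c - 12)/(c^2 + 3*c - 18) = (c - 2)/(c - 3)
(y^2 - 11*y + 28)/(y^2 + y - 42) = (y^2 - 11*y + 28)/(y^2 + y - 42)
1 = 1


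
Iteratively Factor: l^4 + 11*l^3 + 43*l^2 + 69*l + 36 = (l + 4)*(l^3 + 7*l^2 + 15*l + 9) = (l + 1)*(l + 4)*(l^2 + 6*l + 9) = (l + 1)*(l + 3)*(l + 4)*(l + 3)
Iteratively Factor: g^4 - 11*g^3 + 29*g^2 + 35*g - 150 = (g - 5)*(g^3 - 6*g^2 - g + 30) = (g - 5)*(g + 2)*(g^2 - 8*g + 15) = (g - 5)^2*(g + 2)*(g - 3)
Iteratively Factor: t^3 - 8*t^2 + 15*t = (t - 3)*(t^2 - 5*t) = t*(t - 3)*(t - 5)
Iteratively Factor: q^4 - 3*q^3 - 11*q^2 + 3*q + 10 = (q + 1)*(q^3 - 4*q^2 - 7*q + 10) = (q - 1)*(q + 1)*(q^2 - 3*q - 10) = (q - 1)*(q + 1)*(q + 2)*(q - 5)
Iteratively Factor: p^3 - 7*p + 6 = (p - 2)*(p^2 + 2*p - 3) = (p - 2)*(p + 3)*(p - 1)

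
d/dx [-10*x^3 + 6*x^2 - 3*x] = -30*x^2 + 12*x - 3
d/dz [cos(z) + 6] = -sin(z)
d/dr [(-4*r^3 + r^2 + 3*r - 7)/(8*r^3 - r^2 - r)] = (-4*r^4 - 40*r^3 + 170*r^2 - 14*r - 7)/(r^2*(64*r^4 - 16*r^3 - 15*r^2 + 2*r + 1))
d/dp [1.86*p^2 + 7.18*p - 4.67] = 3.72*p + 7.18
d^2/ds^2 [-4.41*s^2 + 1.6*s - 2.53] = -8.82000000000000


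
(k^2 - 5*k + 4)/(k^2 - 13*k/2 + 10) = 2*(k - 1)/(2*k - 5)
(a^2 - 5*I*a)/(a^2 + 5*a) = (a - 5*I)/(a + 5)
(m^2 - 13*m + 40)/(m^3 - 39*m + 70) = (m - 8)/(m^2 + 5*m - 14)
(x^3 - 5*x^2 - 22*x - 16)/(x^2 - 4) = (x^2 - 7*x - 8)/(x - 2)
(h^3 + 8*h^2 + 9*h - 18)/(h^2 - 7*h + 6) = (h^2 + 9*h + 18)/(h - 6)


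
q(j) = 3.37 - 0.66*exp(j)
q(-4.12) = 3.36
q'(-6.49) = -0.00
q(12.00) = -107414.79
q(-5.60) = 3.37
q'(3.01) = -13.39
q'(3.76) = -28.35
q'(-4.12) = -0.01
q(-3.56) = 3.35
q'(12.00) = -107418.16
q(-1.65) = 3.24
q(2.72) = -6.65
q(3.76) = -24.98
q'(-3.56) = -0.02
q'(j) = -0.66*exp(j)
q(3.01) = -10.02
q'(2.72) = -10.02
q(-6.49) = 3.37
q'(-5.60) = -0.00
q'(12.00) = -107418.16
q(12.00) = -107414.79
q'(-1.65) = -0.13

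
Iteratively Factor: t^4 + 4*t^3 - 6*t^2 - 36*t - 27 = (t - 3)*(t^3 + 7*t^2 + 15*t + 9) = (t - 3)*(t + 3)*(t^2 + 4*t + 3) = (t - 3)*(t + 1)*(t + 3)*(t + 3)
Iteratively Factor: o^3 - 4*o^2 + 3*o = (o)*(o^2 - 4*o + 3) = o*(o - 3)*(o - 1)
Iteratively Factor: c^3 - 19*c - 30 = (c - 5)*(c^2 + 5*c + 6) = (c - 5)*(c + 2)*(c + 3)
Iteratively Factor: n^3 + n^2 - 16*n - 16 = (n - 4)*(n^2 + 5*n + 4) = (n - 4)*(n + 4)*(n + 1)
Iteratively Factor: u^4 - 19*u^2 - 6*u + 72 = (u - 4)*(u^3 + 4*u^2 - 3*u - 18) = (u - 4)*(u - 2)*(u^2 + 6*u + 9) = (u - 4)*(u - 2)*(u + 3)*(u + 3)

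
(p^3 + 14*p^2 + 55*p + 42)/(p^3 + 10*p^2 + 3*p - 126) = (p + 1)/(p - 3)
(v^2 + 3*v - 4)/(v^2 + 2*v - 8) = (v - 1)/(v - 2)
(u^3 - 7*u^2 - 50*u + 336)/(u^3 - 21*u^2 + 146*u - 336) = (u + 7)/(u - 7)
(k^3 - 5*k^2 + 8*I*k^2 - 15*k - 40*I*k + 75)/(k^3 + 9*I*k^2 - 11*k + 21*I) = (k^2 + 5*k*(-1 + I) - 25*I)/(k^2 + 6*I*k + 7)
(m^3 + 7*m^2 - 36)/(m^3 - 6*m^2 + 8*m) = (m^2 + 9*m + 18)/(m*(m - 4))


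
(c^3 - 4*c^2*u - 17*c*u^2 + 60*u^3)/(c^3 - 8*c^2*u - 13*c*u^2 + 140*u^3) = (-c + 3*u)/(-c + 7*u)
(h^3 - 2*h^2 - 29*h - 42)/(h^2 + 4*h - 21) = (h^3 - 2*h^2 - 29*h - 42)/(h^2 + 4*h - 21)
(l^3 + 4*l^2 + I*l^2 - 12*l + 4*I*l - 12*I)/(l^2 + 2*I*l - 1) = (l^2 + 4*l - 12)/(l + I)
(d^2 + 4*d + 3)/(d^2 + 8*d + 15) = (d + 1)/(d + 5)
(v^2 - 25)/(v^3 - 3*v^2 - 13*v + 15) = (v + 5)/(v^2 + 2*v - 3)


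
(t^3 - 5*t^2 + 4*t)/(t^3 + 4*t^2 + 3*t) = (t^2 - 5*t + 4)/(t^2 + 4*t + 3)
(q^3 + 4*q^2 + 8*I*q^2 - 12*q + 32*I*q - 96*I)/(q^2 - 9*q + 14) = (q^2 + q*(6 + 8*I) + 48*I)/(q - 7)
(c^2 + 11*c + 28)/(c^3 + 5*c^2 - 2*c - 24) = (c + 7)/(c^2 + c - 6)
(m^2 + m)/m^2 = (m + 1)/m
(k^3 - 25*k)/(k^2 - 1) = k*(k^2 - 25)/(k^2 - 1)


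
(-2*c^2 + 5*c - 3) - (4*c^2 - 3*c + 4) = -6*c^2 + 8*c - 7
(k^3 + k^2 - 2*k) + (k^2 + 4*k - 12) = k^3 + 2*k^2 + 2*k - 12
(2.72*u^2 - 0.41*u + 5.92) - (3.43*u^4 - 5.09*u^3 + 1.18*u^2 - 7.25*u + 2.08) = -3.43*u^4 + 5.09*u^3 + 1.54*u^2 + 6.84*u + 3.84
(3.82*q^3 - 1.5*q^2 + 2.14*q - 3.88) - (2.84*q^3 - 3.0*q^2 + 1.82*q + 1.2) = 0.98*q^3 + 1.5*q^2 + 0.32*q - 5.08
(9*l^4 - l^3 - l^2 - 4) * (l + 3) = 9*l^5 + 26*l^4 - 4*l^3 - 3*l^2 - 4*l - 12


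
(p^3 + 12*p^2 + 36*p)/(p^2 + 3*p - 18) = p*(p + 6)/(p - 3)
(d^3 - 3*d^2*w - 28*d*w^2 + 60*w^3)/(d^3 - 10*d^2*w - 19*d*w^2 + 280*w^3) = (d^2 - 8*d*w + 12*w^2)/(d^2 - 15*d*w + 56*w^2)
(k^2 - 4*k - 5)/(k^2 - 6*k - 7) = (k - 5)/(k - 7)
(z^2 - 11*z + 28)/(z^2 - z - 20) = (-z^2 + 11*z - 28)/(-z^2 + z + 20)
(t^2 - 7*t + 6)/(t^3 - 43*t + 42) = 1/(t + 7)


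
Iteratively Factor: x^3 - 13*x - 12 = (x + 1)*(x^2 - x - 12) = (x - 4)*(x + 1)*(x + 3)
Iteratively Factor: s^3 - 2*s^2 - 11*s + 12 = (s - 4)*(s^2 + 2*s - 3) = (s - 4)*(s - 1)*(s + 3)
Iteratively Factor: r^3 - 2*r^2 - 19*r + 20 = (r - 1)*(r^2 - r - 20) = (r - 5)*(r - 1)*(r + 4)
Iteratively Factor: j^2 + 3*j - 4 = (j - 1)*(j + 4)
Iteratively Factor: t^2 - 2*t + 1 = (t - 1)*(t - 1)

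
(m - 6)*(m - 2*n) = m^2 - 2*m*n - 6*m + 12*n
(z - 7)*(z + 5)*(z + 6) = z^3 + 4*z^2 - 47*z - 210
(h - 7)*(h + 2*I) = h^2 - 7*h + 2*I*h - 14*I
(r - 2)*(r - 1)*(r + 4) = r^3 + r^2 - 10*r + 8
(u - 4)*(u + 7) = u^2 + 3*u - 28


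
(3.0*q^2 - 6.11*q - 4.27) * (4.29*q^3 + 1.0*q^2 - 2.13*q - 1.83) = 12.87*q^5 - 23.2119*q^4 - 30.8183*q^3 + 3.2543*q^2 + 20.2764*q + 7.8141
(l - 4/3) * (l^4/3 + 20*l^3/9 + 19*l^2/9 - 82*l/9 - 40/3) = l^5/3 + 16*l^4/9 - 23*l^3/27 - 322*l^2/27 - 32*l/27 + 160/9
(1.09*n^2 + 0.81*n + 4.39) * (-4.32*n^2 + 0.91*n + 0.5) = -4.7088*n^4 - 2.5073*n^3 - 17.6827*n^2 + 4.3999*n + 2.195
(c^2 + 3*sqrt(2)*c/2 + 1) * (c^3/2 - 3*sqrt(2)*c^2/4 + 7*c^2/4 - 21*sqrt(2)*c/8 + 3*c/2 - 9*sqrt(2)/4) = c^5/2 + 7*c^4/4 - c^3/4 - 49*c^2/8 - 3*sqrt(2)*c^2/4 - 21*c/4 - 21*sqrt(2)*c/8 - 9*sqrt(2)/4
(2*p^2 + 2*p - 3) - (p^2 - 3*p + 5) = p^2 + 5*p - 8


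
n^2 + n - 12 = (n - 3)*(n + 4)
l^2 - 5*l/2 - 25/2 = (l - 5)*(l + 5/2)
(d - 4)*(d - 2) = d^2 - 6*d + 8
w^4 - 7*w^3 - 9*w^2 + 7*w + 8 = (w - 8)*(w - 1)*(w + 1)^2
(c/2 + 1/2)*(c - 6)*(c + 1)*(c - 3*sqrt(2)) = c^4/2 - 3*sqrt(2)*c^3/2 - 2*c^3 - 11*c^2/2 + 6*sqrt(2)*c^2 - 3*c + 33*sqrt(2)*c/2 + 9*sqrt(2)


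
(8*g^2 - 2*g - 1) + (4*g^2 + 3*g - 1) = 12*g^2 + g - 2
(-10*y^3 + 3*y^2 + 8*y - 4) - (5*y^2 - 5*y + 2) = -10*y^3 - 2*y^2 + 13*y - 6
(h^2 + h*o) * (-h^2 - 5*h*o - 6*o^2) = -h^4 - 6*h^3*o - 11*h^2*o^2 - 6*h*o^3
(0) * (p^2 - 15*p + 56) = 0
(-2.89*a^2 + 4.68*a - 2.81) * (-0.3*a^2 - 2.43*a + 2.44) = 0.867*a^4 + 5.6187*a^3 - 17.581*a^2 + 18.2475*a - 6.8564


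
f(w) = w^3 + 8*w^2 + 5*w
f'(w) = 3*w^2 + 16*w + 5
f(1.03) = 14.73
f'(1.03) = 24.66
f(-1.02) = 2.16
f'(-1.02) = -8.20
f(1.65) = 34.52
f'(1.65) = 39.57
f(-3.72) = 40.63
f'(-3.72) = -13.00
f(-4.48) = 48.25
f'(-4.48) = -6.47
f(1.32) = 22.84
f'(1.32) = 31.35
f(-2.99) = 29.84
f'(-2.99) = -16.02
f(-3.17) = 32.69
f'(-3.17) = -15.57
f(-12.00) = -636.00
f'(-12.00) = 245.00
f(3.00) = 114.00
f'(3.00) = 80.00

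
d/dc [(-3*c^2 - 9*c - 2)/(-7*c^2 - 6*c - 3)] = 5*(-9*c^2 - 2*c + 3)/(49*c^4 + 84*c^3 + 78*c^2 + 36*c + 9)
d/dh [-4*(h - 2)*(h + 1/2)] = 6 - 8*h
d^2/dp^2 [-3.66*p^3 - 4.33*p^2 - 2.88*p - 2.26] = -21.96*p - 8.66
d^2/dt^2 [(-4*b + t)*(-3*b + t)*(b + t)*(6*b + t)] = -62*b^2 + 12*t^2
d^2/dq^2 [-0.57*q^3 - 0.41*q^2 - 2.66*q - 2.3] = -3.42*q - 0.82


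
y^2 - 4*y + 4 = (y - 2)^2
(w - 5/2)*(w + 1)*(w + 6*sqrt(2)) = w^3 - 3*w^2/2 + 6*sqrt(2)*w^2 - 9*sqrt(2)*w - 5*w/2 - 15*sqrt(2)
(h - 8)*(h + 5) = h^2 - 3*h - 40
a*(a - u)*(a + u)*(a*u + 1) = a^4*u + a^3 - a^2*u^3 - a*u^2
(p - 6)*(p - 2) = p^2 - 8*p + 12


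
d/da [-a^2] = -2*a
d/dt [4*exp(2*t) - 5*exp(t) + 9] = (8*exp(t) - 5)*exp(t)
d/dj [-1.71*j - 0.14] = -1.71000000000000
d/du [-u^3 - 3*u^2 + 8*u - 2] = -3*u^2 - 6*u + 8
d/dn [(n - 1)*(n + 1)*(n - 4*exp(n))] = -4*n^2*exp(n) + 3*n^2 - 8*n*exp(n) + 4*exp(n) - 1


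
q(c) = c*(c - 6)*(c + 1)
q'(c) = c*(c - 6) + c*(c + 1) + (c - 6)*(c + 1) = 3*c^2 - 10*c - 6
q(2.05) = -24.70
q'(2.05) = -13.89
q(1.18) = -12.40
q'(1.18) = -13.62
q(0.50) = -4.12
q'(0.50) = -10.25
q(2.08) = -25.11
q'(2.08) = -13.82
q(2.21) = -26.89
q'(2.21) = -13.45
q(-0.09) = 0.50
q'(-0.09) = -5.08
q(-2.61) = -36.18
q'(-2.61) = 40.54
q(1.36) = -14.89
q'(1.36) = -14.05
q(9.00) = 270.00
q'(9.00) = 147.00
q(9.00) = 270.00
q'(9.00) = 147.00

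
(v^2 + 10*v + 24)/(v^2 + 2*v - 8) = (v + 6)/(v - 2)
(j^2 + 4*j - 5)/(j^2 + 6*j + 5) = (j - 1)/(j + 1)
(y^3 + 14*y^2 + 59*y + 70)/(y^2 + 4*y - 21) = (y^2 + 7*y + 10)/(y - 3)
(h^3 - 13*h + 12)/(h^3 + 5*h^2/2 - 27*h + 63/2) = 2*(h^2 + 3*h - 4)/(2*h^2 + 11*h - 21)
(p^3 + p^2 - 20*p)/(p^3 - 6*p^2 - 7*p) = (-p^2 - p + 20)/(-p^2 + 6*p + 7)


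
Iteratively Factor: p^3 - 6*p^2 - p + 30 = (p - 3)*(p^2 - 3*p - 10) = (p - 5)*(p - 3)*(p + 2)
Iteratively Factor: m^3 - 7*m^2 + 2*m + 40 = (m + 2)*(m^2 - 9*m + 20) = (m - 5)*(m + 2)*(m - 4)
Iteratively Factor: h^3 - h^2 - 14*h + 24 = (h + 4)*(h^2 - 5*h + 6) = (h - 3)*(h + 4)*(h - 2)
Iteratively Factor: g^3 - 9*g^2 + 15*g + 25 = (g - 5)*(g^2 - 4*g - 5) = (g - 5)^2*(g + 1)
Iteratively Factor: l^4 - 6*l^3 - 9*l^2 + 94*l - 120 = (l - 2)*(l^3 - 4*l^2 - 17*l + 60) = (l - 3)*(l - 2)*(l^2 - l - 20) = (l - 3)*(l - 2)*(l + 4)*(l - 5)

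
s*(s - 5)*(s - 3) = s^3 - 8*s^2 + 15*s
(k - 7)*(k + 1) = k^2 - 6*k - 7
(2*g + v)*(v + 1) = 2*g*v + 2*g + v^2 + v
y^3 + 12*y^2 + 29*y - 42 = (y - 1)*(y + 6)*(y + 7)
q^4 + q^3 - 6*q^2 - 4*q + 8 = (q - 2)*(q - 1)*(q + 2)^2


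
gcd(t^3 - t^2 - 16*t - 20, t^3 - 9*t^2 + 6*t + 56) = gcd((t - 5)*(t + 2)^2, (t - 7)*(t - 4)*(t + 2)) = t + 2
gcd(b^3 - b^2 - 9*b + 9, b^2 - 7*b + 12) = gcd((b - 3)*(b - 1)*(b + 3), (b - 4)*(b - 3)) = b - 3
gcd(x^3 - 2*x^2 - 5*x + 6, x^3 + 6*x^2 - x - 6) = x - 1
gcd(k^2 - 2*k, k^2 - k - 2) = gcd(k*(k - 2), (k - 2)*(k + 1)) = k - 2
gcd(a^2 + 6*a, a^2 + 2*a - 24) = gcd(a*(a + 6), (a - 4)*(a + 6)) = a + 6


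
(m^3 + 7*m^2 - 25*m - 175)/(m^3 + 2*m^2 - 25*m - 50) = (m + 7)/(m + 2)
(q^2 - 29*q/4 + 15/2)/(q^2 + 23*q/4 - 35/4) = (q - 6)/(q + 7)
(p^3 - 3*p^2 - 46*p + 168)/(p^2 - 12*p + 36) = (p^2 + 3*p - 28)/(p - 6)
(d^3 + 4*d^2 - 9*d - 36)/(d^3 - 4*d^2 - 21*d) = (d^2 + d - 12)/(d*(d - 7))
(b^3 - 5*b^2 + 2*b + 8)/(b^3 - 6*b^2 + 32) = (b^2 - b - 2)/(b^2 - 2*b - 8)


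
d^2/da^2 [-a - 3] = 0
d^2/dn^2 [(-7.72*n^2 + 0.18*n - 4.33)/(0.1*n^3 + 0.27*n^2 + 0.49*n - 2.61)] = (-0.1544*n^6 + 0.0108000000000006*n^5 + 1.77924*n^4 - 28.028124*n^3 - 35.244906*n^2 - 9.456858*n - 112.900388)/(0.001*n^9 + 0.0081*n^8 + 0.03657*n^7 + 0.020763*n^6 - 0.243627*n^5 - 1.143666*n^4 + 0.0894609999999998*n^3 + 3.637818*n^2 + 10.013787*n - 17.779581)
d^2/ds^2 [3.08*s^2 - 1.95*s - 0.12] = 6.16000000000000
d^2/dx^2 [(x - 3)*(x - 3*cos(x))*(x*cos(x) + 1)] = -x^3*cos(x) - 6*x^2*sin(x) + 3*x^2*cos(x) + 6*x^2*cos(2*x) + 12*x*sin(x) + 12*x*sin(2*x) + 9*x*cos(x) - 18*x*cos(2*x) + 6*sin(x) - 18*sin(2*x) - 15*cos(x) - 3*cos(2*x) - 1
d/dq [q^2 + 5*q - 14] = 2*q + 5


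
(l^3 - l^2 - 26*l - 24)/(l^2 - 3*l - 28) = (l^2 - 5*l - 6)/(l - 7)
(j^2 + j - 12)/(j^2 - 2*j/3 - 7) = 3*(j + 4)/(3*j + 7)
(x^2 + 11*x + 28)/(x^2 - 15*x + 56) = (x^2 + 11*x + 28)/(x^2 - 15*x + 56)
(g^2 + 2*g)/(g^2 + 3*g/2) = 2*(g + 2)/(2*g + 3)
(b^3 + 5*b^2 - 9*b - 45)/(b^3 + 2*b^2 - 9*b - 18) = (b + 5)/(b + 2)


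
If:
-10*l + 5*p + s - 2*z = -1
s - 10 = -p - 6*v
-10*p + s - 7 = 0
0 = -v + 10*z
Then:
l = 133/110 - 461*z/55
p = 3/11 - 60*z/11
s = 107/11 - 600*z/11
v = 10*z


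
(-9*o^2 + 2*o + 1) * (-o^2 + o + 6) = 9*o^4 - 11*o^3 - 53*o^2 + 13*o + 6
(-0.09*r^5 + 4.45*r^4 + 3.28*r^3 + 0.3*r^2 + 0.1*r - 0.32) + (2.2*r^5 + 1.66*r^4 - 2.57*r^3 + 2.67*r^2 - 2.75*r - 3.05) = 2.11*r^5 + 6.11*r^4 + 0.71*r^3 + 2.97*r^2 - 2.65*r - 3.37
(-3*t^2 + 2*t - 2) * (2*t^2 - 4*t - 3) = -6*t^4 + 16*t^3 - 3*t^2 + 2*t + 6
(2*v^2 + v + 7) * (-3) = -6*v^2 - 3*v - 21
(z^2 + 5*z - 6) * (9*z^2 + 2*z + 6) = 9*z^4 + 47*z^3 - 38*z^2 + 18*z - 36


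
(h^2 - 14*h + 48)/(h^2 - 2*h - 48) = (h - 6)/(h + 6)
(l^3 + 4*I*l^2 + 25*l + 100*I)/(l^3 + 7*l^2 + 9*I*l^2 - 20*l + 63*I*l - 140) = (l - 5*I)/(l + 7)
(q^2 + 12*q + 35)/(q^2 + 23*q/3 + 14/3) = 3*(q + 5)/(3*q + 2)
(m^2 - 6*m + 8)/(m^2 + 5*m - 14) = (m - 4)/(m + 7)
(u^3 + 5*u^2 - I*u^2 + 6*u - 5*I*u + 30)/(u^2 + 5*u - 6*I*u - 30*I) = (u^2 - I*u + 6)/(u - 6*I)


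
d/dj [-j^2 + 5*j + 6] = 5 - 2*j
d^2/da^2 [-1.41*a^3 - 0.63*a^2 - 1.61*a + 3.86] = -8.46*a - 1.26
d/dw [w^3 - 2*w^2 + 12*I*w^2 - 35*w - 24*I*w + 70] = 3*w^2 + w*(-4 + 24*I) - 35 - 24*I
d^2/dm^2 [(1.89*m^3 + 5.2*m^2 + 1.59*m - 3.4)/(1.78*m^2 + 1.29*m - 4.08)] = (-1.4210854715202e-14*m^5 + 19.937202*m^3 + 102.266832*m^2 + 211.210992*m + 129.159336)/(5.639752*m^6 + 12.261708*m^5 - 29.894922*m^4 - 54.064287*m^3 + 68.523192*m^2 + 64.421568*m - 67.917312)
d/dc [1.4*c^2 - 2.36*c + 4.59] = 2.8*c - 2.36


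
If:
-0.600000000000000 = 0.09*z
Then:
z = -6.67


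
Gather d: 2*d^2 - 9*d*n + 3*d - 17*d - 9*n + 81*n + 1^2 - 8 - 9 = 2*d^2 + d*(-9*n - 14) + 72*n - 16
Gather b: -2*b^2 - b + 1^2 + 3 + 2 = -2*b^2 - b + 6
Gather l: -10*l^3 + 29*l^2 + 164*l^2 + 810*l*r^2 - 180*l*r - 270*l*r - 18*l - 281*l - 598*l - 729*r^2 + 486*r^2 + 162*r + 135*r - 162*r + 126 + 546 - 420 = -10*l^3 + 193*l^2 + l*(810*r^2 - 450*r - 897) - 243*r^2 + 135*r + 252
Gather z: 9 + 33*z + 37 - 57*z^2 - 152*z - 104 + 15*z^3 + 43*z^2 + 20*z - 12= 15*z^3 - 14*z^2 - 99*z - 70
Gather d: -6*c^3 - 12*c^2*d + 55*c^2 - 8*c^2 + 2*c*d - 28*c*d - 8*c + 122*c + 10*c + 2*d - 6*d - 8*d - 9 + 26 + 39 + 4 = -6*c^3 + 47*c^2 + 124*c + d*(-12*c^2 - 26*c - 12) + 60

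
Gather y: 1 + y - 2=y - 1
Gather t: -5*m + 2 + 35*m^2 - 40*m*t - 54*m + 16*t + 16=35*m^2 - 59*m + t*(16 - 40*m) + 18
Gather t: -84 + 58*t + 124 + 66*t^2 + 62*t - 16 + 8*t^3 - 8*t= 8*t^3 + 66*t^2 + 112*t + 24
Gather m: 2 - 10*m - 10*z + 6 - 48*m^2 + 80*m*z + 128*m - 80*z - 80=-48*m^2 + m*(80*z + 118) - 90*z - 72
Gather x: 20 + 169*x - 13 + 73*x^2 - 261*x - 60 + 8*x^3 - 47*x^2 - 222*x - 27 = 8*x^3 + 26*x^2 - 314*x - 80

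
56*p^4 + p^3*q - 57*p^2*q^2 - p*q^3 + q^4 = (-8*p + q)*(-p + q)*(p + q)*(7*p + q)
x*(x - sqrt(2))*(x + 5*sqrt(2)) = x^3 + 4*sqrt(2)*x^2 - 10*x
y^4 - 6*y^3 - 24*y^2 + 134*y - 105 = (y - 7)*(y - 3)*(y - 1)*(y + 5)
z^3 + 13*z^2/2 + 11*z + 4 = (z + 1/2)*(z + 2)*(z + 4)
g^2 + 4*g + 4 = (g + 2)^2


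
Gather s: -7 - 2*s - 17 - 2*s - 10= -4*s - 34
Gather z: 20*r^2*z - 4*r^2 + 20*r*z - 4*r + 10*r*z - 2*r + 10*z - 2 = -4*r^2 - 6*r + z*(20*r^2 + 30*r + 10) - 2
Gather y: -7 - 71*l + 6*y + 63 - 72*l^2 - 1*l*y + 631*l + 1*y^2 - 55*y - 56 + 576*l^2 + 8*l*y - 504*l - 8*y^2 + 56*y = 504*l^2 + 56*l - 7*y^2 + y*(7*l + 7)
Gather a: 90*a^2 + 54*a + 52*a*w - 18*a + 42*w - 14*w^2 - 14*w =90*a^2 + a*(52*w + 36) - 14*w^2 + 28*w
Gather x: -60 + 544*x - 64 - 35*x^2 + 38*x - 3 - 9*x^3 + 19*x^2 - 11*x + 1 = -9*x^3 - 16*x^2 + 571*x - 126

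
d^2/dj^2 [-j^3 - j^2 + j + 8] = -6*j - 2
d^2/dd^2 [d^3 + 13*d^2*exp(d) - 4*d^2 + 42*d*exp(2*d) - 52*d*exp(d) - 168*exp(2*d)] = 13*d^2*exp(d) + 168*d*exp(2*d) + 6*d - 504*exp(2*d) - 78*exp(d) - 8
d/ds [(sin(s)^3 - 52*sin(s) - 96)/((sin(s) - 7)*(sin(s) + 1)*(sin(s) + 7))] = (sin(s)^4 + 6*sin(s)^3 + 193*sin(s)^2 + 192*sin(s) - 2156)*cos(s)/((sin(s) - 7)^2*(sin(s) + 1)^2*(sin(s) + 7)^2)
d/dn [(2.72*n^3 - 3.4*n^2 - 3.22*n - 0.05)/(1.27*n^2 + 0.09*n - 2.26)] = (3.4544*n^4 + 0.4896*n^3 - 14.6582*n^2 + 15.495*n + 7.2817)/(1.6129*n^4 + 0.2286*n^3 - 5.7323*n^2 - 0.4068*n + 5.1076)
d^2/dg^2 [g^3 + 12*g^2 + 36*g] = 6*g + 24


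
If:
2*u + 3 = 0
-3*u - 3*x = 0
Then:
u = -3/2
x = 3/2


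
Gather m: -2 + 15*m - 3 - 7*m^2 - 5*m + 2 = -7*m^2 + 10*m - 3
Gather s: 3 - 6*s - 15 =-6*s - 12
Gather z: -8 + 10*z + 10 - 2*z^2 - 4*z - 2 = -2*z^2 + 6*z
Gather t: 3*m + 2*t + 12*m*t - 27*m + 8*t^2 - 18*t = -24*m + 8*t^2 + t*(12*m - 16)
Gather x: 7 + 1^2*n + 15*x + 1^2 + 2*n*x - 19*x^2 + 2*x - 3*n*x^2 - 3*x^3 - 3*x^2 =n - 3*x^3 + x^2*(-3*n - 22) + x*(2*n + 17) + 8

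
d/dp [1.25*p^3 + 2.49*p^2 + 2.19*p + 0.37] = 3.75*p^2 + 4.98*p + 2.19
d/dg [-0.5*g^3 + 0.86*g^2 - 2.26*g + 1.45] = -1.5*g^2 + 1.72*g - 2.26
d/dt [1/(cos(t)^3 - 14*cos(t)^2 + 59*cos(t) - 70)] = (3*cos(t)^2 - 28*cos(t) + 59)*sin(t)/(cos(t)^3 - 14*cos(t)^2 + 59*cos(t) - 70)^2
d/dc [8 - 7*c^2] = -14*c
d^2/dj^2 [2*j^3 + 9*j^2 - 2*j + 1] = 12*j + 18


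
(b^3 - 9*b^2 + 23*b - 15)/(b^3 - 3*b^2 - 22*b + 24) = (b^2 - 8*b + 15)/(b^2 - 2*b - 24)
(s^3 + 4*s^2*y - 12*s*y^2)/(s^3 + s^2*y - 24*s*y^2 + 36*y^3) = s/(s - 3*y)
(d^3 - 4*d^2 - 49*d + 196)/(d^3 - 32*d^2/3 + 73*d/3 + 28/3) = 3*(d + 7)/(3*d + 1)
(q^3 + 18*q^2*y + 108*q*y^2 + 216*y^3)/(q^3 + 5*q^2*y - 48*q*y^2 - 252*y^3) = (-q - 6*y)/(-q + 7*y)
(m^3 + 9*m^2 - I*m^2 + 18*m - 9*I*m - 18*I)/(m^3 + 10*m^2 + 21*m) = (m^2 + m*(6 - I) - 6*I)/(m*(m + 7))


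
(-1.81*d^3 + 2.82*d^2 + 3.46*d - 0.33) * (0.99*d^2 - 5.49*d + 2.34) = -1.7919*d^5 + 12.7287*d^4 - 16.2918*d^3 - 12.7233*d^2 + 9.9081*d - 0.7722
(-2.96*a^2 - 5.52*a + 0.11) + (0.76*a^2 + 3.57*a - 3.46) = -2.2*a^2 - 1.95*a - 3.35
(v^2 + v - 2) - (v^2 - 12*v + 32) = 13*v - 34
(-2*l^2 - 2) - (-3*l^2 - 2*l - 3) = l^2 + 2*l + 1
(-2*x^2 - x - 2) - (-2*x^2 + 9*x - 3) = 1 - 10*x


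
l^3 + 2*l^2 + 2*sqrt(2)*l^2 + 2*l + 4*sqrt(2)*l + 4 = (l + 2)*(l + sqrt(2))^2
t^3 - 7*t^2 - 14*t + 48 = (t - 8)*(t - 2)*(t + 3)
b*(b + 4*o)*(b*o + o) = b^3*o + 4*b^2*o^2 + b^2*o + 4*b*o^2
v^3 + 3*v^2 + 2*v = v*(v + 1)*(v + 2)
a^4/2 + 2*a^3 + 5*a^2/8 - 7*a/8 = a*(a/2 + 1/2)*(a - 1/2)*(a + 7/2)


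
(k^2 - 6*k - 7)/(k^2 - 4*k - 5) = (k - 7)/(k - 5)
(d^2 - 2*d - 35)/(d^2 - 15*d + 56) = (d + 5)/(d - 8)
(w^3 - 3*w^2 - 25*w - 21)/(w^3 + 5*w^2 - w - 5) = (w^2 - 4*w - 21)/(w^2 + 4*w - 5)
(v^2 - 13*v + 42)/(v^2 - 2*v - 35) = (v - 6)/(v + 5)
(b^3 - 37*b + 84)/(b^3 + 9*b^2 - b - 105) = (b - 4)/(b + 5)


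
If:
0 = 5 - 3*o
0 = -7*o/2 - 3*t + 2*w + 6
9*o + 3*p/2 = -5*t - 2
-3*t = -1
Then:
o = 5/3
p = -112/9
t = 1/3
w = 5/12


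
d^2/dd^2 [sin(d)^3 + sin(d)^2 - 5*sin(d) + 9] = -9*sin(d)^3 - 4*sin(d)^2 + 11*sin(d) + 2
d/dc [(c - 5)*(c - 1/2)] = 2*c - 11/2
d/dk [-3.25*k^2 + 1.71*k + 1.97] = 1.71 - 6.5*k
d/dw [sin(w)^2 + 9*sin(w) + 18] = (2*sin(w) + 9)*cos(w)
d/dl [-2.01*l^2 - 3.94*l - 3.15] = -4.02*l - 3.94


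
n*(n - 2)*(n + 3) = n^3 + n^2 - 6*n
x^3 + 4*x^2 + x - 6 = (x - 1)*(x + 2)*(x + 3)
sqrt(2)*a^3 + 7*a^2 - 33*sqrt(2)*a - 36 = (a - 3*sqrt(2))*(a + 6*sqrt(2))*(sqrt(2)*a + 1)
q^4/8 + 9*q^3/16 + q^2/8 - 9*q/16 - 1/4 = (q/4 + 1)*(q/2 + 1/4)*(q - 1)*(q + 1)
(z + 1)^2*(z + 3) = z^3 + 5*z^2 + 7*z + 3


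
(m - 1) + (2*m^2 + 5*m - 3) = 2*m^2 + 6*m - 4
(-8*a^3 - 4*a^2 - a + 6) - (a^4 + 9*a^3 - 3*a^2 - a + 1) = -a^4 - 17*a^3 - a^2 + 5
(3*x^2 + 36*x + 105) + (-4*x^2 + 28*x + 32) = -x^2 + 64*x + 137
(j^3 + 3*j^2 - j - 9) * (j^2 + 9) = j^5 + 3*j^4 + 8*j^3 + 18*j^2 - 9*j - 81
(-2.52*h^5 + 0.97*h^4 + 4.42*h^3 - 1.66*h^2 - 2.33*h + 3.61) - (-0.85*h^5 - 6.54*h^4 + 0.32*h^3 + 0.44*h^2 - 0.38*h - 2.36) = -1.67*h^5 + 7.51*h^4 + 4.1*h^3 - 2.1*h^2 - 1.95*h + 5.97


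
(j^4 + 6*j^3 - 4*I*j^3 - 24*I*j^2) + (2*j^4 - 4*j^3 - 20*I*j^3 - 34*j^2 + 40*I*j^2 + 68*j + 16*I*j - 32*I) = 3*j^4 + 2*j^3 - 24*I*j^3 - 34*j^2 + 16*I*j^2 + 68*j + 16*I*j - 32*I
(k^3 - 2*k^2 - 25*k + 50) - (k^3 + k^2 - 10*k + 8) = -3*k^2 - 15*k + 42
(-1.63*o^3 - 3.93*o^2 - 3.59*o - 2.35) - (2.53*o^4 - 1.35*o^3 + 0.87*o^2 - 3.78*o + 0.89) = -2.53*o^4 - 0.28*o^3 - 4.8*o^2 + 0.19*o - 3.24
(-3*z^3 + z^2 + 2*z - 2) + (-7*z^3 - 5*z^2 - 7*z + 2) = -10*z^3 - 4*z^2 - 5*z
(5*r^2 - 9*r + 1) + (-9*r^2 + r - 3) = -4*r^2 - 8*r - 2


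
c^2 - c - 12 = (c - 4)*(c + 3)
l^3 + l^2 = l^2*(l + 1)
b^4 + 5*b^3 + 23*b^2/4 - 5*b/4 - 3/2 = (b - 1/2)*(b + 1/2)*(b + 2)*(b + 3)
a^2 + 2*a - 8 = (a - 2)*(a + 4)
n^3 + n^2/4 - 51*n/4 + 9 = (n - 3)*(n - 3/4)*(n + 4)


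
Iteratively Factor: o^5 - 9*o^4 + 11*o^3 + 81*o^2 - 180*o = (o)*(o^4 - 9*o^3 + 11*o^2 + 81*o - 180) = o*(o + 3)*(o^3 - 12*o^2 + 47*o - 60) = o*(o - 3)*(o + 3)*(o^2 - 9*o + 20) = o*(o - 5)*(o - 3)*(o + 3)*(o - 4)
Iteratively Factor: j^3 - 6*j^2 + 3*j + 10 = (j + 1)*(j^2 - 7*j + 10) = (j - 5)*(j + 1)*(j - 2)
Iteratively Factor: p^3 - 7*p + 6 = (p - 1)*(p^2 + p - 6) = (p - 1)*(p + 3)*(p - 2)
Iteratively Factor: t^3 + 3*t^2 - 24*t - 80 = (t + 4)*(t^2 - t - 20) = (t + 4)^2*(t - 5)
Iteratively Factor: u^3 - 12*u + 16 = (u + 4)*(u^2 - 4*u + 4) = (u - 2)*(u + 4)*(u - 2)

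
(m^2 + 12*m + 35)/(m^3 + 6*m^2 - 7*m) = (m + 5)/(m*(m - 1))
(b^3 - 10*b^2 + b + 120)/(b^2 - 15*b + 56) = (b^2 - 2*b - 15)/(b - 7)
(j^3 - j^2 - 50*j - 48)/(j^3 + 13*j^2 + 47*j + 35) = (j^2 - 2*j - 48)/(j^2 + 12*j + 35)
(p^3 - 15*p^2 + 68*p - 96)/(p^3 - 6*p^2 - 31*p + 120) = (p - 4)/(p + 5)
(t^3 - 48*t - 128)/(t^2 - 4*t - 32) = t + 4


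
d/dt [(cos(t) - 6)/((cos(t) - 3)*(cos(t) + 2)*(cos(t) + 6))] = (-117*cos(t) - 13*cos(2*t) + cos(3*t) + 203)*sin(t)/(2*(cos(t) - 3)^2*(cos(t) + 2)^2*(cos(t) + 6)^2)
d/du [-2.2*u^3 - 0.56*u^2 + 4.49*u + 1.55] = -6.6*u^2 - 1.12*u + 4.49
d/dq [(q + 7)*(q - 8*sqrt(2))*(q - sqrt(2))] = 3*q^2 - 18*sqrt(2)*q + 14*q - 63*sqrt(2) + 16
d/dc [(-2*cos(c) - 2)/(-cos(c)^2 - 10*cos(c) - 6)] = 2*(cos(c)^2 + 2*cos(c) + 4)*sin(c)/(cos(c)^2 + 10*cos(c) + 6)^2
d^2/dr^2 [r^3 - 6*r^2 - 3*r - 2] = 6*r - 12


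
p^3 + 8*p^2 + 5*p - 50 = (p - 2)*(p + 5)^2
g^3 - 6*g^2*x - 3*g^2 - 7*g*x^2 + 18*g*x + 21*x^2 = (g - 3)*(g - 7*x)*(g + x)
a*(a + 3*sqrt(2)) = a^2 + 3*sqrt(2)*a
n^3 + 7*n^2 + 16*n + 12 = (n + 2)^2*(n + 3)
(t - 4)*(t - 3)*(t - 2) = t^3 - 9*t^2 + 26*t - 24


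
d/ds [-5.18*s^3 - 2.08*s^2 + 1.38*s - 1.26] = -15.54*s^2 - 4.16*s + 1.38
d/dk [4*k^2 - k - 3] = 8*k - 1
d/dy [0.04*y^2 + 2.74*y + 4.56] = 0.08*y + 2.74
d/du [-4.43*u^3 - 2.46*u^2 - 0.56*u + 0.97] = -13.29*u^2 - 4.92*u - 0.56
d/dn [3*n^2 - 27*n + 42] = 6*n - 27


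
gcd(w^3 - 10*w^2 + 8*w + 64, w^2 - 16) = w - 4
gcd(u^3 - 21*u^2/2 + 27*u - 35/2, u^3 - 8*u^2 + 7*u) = u^2 - 8*u + 7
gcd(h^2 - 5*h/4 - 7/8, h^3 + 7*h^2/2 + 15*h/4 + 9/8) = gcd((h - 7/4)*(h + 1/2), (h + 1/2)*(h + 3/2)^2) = h + 1/2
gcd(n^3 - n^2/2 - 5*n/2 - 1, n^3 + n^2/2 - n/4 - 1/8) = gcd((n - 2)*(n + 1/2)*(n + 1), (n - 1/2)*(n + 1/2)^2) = n + 1/2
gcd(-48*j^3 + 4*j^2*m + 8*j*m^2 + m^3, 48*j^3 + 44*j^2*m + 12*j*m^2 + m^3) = 24*j^2 + 10*j*m + m^2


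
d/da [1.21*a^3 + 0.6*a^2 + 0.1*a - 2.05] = 3.63*a^2 + 1.2*a + 0.1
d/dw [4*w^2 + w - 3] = 8*w + 1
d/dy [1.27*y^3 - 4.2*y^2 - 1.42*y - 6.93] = 3.81*y^2 - 8.4*y - 1.42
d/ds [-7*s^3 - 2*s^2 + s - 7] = -21*s^2 - 4*s + 1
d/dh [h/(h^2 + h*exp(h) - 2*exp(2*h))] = (h^2 - h*(h*exp(h) + 2*h - 4*exp(2*h) + exp(h)) + h*exp(h) - 2*exp(2*h))/(h^2 + h*exp(h) - 2*exp(2*h))^2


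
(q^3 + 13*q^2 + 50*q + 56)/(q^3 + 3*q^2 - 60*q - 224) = (q + 2)/(q - 8)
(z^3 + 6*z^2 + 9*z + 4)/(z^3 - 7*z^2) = (z^3 + 6*z^2 + 9*z + 4)/(z^2*(z - 7))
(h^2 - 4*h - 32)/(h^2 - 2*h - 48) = (h + 4)/(h + 6)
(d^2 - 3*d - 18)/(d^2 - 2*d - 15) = (d - 6)/(d - 5)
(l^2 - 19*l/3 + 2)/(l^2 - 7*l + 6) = (l - 1/3)/(l - 1)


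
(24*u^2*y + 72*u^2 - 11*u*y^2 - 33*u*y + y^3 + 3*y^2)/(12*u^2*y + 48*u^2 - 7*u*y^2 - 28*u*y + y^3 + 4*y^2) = (-8*u*y - 24*u + y^2 + 3*y)/(-4*u*y - 16*u + y^2 + 4*y)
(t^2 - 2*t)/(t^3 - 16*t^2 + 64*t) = (t - 2)/(t^2 - 16*t + 64)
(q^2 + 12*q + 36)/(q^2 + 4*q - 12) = (q + 6)/(q - 2)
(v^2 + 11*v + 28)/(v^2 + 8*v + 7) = (v + 4)/(v + 1)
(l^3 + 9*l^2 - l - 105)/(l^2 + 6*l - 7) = (l^2 + 2*l - 15)/(l - 1)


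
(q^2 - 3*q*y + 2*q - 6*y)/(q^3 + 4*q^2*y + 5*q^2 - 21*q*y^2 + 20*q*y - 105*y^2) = (q + 2)/(q^2 + 7*q*y + 5*q + 35*y)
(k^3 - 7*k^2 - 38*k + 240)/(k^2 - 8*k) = k + 1 - 30/k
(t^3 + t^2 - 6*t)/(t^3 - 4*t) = (t + 3)/(t + 2)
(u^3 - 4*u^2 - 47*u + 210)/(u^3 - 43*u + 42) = (u - 5)/(u - 1)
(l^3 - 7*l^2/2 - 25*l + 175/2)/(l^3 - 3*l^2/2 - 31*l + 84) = (l^2 - 25)/(l^2 + 2*l - 24)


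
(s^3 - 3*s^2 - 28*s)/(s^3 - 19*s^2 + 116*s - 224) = s*(s + 4)/(s^2 - 12*s + 32)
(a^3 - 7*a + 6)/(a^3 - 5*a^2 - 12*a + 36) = (a - 1)/(a - 6)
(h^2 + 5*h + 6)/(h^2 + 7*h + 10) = (h + 3)/(h + 5)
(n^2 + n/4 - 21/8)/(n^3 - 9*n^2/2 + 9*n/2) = (n + 7/4)/(n*(n - 3))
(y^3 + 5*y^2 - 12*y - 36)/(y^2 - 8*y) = (y^3 + 5*y^2 - 12*y - 36)/(y*(y - 8))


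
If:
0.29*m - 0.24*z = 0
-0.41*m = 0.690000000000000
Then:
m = -1.68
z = -2.03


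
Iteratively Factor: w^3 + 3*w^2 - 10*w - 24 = (w + 2)*(w^2 + w - 12) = (w - 3)*(w + 2)*(w + 4)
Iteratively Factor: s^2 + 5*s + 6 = (s + 3)*(s + 2)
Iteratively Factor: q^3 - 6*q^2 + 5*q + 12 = (q + 1)*(q^2 - 7*q + 12) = (q - 4)*(q + 1)*(q - 3)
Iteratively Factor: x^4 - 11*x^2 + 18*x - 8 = (x - 1)*(x^3 + x^2 - 10*x + 8) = (x - 1)*(x + 4)*(x^2 - 3*x + 2) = (x - 2)*(x - 1)*(x + 4)*(x - 1)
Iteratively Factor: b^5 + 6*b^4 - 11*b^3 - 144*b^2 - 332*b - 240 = (b - 5)*(b^4 + 11*b^3 + 44*b^2 + 76*b + 48) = (b - 5)*(b + 4)*(b^3 + 7*b^2 + 16*b + 12) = (b - 5)*(b + 2)*(b + 4)*(b^2 + 5*b + 6) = (b - 5)*(b + 2)^2*(b + 4)*(b + 3)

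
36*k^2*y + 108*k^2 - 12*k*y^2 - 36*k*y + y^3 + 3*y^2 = (-6*k + y)^2*(y + 3)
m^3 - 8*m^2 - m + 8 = (m - 8)*(m - 1)*(m + 1)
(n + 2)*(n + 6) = n^2 + 8*n + 12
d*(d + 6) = d^2 + 6*d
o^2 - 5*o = o*(o - 5)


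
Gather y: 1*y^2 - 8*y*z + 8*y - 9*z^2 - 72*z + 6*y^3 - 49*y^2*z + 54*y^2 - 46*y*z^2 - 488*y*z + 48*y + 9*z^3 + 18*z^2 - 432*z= 6*y^3 + y^2*(55 - 49*z) + y*(-46*z^2 - 496*z + 56) + 9*z^3 + 9*z^2 - 504*z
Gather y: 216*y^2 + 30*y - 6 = 216*y^2 + 30*y - 6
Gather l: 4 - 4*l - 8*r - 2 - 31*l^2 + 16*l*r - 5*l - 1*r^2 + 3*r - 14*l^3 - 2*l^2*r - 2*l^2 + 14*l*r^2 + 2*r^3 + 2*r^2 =-14*l^3 + l^2*(-2*r - 33) + l*(14*r^2 + 16*r - 9) + 2*r^3 + r^2 - 5*r + 2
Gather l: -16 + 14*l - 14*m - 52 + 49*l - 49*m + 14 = 63*l - 63*m - 54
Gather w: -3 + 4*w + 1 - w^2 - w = -w^2 + 3*w - 2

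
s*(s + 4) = s^2 + 4*s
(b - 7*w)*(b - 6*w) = b^2 - 13*b*w + 42*w^2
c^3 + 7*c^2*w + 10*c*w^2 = c*(c + 2*w)*(c + 5*w)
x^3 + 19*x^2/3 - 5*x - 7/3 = (x - 1)*(x + 1/3)*(x + 7)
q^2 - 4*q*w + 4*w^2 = (q - 2*w)^2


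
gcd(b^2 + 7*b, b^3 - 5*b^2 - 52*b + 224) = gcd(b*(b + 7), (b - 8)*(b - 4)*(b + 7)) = b + 7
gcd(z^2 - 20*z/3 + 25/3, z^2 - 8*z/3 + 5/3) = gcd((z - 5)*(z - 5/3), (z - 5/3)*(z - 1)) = z - 5/3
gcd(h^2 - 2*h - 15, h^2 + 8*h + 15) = h + 3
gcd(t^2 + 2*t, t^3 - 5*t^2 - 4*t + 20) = t + 2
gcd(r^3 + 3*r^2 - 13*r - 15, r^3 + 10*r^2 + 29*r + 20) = r^2 + 6*r + 5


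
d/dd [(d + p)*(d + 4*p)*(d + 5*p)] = 3*d^2 + 20*d*p + 29*p^2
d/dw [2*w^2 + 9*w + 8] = 4*w + 9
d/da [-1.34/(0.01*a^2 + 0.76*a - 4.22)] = (0.0268*a + 1.0184)/(0.01*a^2 + 0.76*a - 4.22)^2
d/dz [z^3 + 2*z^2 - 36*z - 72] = 3*z^2 + 4*z - 36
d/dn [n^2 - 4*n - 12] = 2*n - 4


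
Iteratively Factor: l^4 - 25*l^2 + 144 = (l - 4)*(l^3 + 4*l^2 - 9*l - 36) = (l - 4)*(l + 3)*(l^2 + l - 12) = (l - 4)*(l + 3)*(l + 4)*(l - 3)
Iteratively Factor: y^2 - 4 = (y + 2)*(y - 2)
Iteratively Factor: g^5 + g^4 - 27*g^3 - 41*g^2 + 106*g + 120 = (g + 3)*(g^4 - 2*g^3 - 21*g^2 + 22*g + 40) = (g - 2)*(g + 3)*(g^3 - 21*g - 20) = (g - 5)*(g - 2)*(g + 3)*(g^2 + 5*g + 4) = (g - 5)*(g - 2)*(g + 1)*(g + 3)*(g + 4)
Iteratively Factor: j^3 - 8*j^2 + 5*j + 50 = (j - 5)*(j^2 - 3*j - 10) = (j - 5)^2*(j + 2)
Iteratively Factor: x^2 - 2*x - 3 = (x + 1)*(x - 3)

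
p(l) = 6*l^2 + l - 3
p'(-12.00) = -143.00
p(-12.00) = 849.00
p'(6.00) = 73.00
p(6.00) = 219.00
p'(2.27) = 28.24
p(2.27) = 30.19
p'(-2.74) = -31.88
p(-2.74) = 39.31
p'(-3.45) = -40.40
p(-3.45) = 64.96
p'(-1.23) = -13.76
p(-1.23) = 4.85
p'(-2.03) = -23.36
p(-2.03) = 19.70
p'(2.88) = 35.56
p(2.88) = 49.65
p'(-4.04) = -47.48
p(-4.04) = 90.89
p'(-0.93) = -10.16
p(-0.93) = 1.26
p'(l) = 12*l + 1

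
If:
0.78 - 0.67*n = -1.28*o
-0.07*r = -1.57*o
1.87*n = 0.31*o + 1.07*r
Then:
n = 1.36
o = 0.10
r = 2.35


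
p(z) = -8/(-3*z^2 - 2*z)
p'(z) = -8*(6*z + 2)/(-3*z^2 - 2*z)^2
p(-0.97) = 9.06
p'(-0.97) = 39.22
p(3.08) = 0.23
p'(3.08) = -0.14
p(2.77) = 0.28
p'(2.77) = -0.18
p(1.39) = 0.93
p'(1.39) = -1.12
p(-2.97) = 0.39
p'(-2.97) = 0.30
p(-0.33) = -24.00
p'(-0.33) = -1.44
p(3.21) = 0.21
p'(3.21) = -0.12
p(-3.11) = 0.35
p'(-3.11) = 0.26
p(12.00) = 0.02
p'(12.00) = 0.00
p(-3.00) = 0.38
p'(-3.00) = 0.29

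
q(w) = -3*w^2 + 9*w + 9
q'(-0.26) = 10.56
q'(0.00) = 9.00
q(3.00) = 9.00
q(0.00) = 9.00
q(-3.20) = -50.52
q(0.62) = 13.43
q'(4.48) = -17.88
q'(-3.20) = 28.20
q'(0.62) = 5.28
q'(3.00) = -9.00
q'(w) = 9 - 6*w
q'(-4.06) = 33.36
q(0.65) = 13.58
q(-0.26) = 6.46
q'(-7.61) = 54.66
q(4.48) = -10.89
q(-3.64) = -63.51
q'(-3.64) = 30.84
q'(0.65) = 5.10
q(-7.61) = -233.23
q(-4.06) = -76.99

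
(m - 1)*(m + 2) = m^2 + m - 2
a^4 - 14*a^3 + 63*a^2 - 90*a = a*(a - 6)*(a - 5)*(a - 3)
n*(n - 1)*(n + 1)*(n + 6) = n^4 + 6*n^3 - n^2 - 6*n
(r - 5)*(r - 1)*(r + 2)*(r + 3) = r^4 - r^3 - 19*r^2 - 11*r + 30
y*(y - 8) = y^2 - 8*y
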